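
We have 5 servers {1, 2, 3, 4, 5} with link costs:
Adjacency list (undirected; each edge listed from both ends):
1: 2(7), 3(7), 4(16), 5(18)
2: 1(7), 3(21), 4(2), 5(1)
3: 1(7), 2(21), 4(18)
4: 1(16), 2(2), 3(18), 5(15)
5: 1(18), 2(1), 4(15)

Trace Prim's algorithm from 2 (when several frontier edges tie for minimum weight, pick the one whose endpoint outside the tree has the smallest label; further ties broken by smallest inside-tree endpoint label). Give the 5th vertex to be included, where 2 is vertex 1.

Prim's algorithm from 2:
Step 1: frontier [2 5 1, 2 4 2, 1 2 7, 2 3 21] → take 2 5 (1); add 5.
Step 2: frontier [2 4 2, 1 2 7, 2 3 21, 4 5 15, 1 5 18] → take 2 4 (2); add 4.
Step 3: frontier [1 2 7, 2 3 21, 1 4 16, 3 4 18, 1 5 18] → take 1 2 (7); add 1.
Step 4: frontier [1 3 7, 2 3 21, 3 4 18] → take 1 3 (7); add 3.
Vertex order: 2, 5, 4, 1, 3. The 5th vertex is 3.

3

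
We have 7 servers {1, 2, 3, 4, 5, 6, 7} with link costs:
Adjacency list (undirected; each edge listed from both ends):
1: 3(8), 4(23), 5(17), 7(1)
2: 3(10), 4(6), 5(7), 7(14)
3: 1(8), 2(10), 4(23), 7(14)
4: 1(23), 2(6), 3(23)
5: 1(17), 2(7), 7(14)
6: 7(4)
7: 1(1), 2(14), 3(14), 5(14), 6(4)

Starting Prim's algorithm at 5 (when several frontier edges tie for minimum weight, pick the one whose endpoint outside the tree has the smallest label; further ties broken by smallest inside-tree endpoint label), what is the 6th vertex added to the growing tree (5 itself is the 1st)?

Prim, starting at 5.
Step 1: frontier [2 5 7, 5 7 14, 1 5 17] → take 2 5 (7); add 2.
Step 2: frontier [2 4 6, 2 3 10, 2 7 14, 5 7 14, 1 5 17] → take 2 4 (6); add 4.
Step 3: frontier [2 3 10, 2 7 14, 1 4 23, 3 4 23, 5 7 14, 1 5 17] → take 2 3 (10); add 3.
Step 4: frontier [2 7 14, 1 3 8, 3 7 14, 1 4 23, 5 7 14, 1 5 17] → take 1 3 (8); add 1.
Step 5: frontier [1 7 1, 2 7 14, 3 7 14, 5 7 14] → take 1 7 (1); add 7.
Step 6: frontier [6 7 4] → take 6 7 (4); add 6.
Vertex order: 5, 2, 4, 3, 1, 7, 6. The 6th vertex is 7.

7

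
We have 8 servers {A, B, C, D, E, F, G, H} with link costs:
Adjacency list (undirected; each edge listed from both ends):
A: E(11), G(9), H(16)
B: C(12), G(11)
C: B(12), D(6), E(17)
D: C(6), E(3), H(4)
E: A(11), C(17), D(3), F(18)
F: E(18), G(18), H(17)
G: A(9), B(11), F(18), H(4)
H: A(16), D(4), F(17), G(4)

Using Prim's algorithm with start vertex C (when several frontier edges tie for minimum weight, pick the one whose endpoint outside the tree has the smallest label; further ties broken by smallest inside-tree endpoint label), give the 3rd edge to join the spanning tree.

Prim's algorithm from C:
Step 1: cheapest edge leaving the tree is C D (6); add D.
Step 2: cheapest edge leaving the tree is D E (3); add E.
Step 3: cheapest edge leaving the tree is D H (4); add H.
Step 4: cheapest edge leaving the tree is G H (4); add G.
Step 5: cheapest edge leaving the tree is A G (9); add A.
Step 6: cheapest edge leaving the tree is B G (11); add B.
Step 7: cheapest edge leaving the tree is F H (17); add F.
The 3rd edge added is D H.

D-H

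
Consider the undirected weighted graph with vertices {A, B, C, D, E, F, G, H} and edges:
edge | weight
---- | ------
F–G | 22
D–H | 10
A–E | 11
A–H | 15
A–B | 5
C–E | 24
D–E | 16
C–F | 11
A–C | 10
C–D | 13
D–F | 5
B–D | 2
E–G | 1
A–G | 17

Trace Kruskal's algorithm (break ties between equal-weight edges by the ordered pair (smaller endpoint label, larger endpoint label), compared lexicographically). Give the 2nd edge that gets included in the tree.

B-D

Kruskal's algorithm — process edges by increasing weight (ties by edge label):
E–G (1): add — endpoints in different components.
B–D (2): add — endpoints in different components.
A–B (5): add — endpoints in different components.
D–F (5): add — endpoints in different components.
A–C (10): add — endpoints in different components.
D–H (10): add — endpoints in different components.
A–E (11): add — endpoints in different components.
The 2nd edge added is B–D.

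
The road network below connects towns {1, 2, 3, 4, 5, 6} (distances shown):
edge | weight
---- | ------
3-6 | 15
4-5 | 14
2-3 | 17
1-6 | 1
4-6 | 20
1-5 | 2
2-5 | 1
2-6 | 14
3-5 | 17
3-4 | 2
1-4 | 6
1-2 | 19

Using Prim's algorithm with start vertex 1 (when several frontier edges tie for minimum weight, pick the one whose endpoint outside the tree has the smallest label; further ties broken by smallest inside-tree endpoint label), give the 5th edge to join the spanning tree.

3-4

Prim, starting at 1.
Step 1: cheapest edge leaving the tree is 1-6 (1); add 6.
Step 2: cheapest edge leaving the tree is 1-5 (2); add 5.
Step 3: cheapest edge leaving the tree is 2-5 (1); add 2.
Step 4: cheapest edge leaving the tree is 1-4 (6); add 4.
Step 5: cheapest edge leaving the tree is 3-4 (2); add 3.
The 5th edge added is 3-4.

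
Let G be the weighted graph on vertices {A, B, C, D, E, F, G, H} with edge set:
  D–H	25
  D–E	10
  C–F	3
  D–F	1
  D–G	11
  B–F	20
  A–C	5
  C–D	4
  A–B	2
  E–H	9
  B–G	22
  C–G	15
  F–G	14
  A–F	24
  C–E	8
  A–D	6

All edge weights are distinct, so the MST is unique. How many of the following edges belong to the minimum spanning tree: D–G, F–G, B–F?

Sort edges by weight, then run Kruskal:
D–F (1): add — endpoints in different components.
A–B (2): add — endpoints in different components.
C–F (3): add — endpoints in different components.
C–D (4): skip — C and D already connected.
A–C (5): add — endpoints in different components.
A–D (6): skip — A and D already connected.
C–E (8): add — endpoints in different components.
E–H (9): add — endpoints in different components.
D–E (10): skip — D and E already connected.
D–G (11): add — endpoints in different components.
MST edge set: {D–F, A–B, C–F, A–C, C–E, E–H, D–G}.
Of the listed edges, {D–G} are in the MST → 1.

1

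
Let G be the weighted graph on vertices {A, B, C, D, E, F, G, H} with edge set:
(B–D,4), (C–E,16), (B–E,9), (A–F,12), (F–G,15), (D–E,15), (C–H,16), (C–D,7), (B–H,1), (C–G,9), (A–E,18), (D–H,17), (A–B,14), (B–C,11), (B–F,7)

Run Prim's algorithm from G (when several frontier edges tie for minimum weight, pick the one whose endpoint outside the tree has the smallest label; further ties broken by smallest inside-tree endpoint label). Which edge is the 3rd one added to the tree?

Prim's algorithm from G:
Step 1: cheapest edge leaving the tree is C–G (9); add C.
Step 2: cheapest edge leaving the tree is C–D (7); add D.
Step 3: cheapest edge leaving the tree is B–D (4); add B.
Step 4: cheapest edge leaving the tree is B–H (1); add H.
Step 5: cheapest edge leaving the tree is B–F (7); add F.
Step 6: cheapest edge leaving the tree is B–E (9); add E.
Step 7: cheapest edge leaving the tree is A–F (12); add A.
The 3rd edge added is B–D.

B-D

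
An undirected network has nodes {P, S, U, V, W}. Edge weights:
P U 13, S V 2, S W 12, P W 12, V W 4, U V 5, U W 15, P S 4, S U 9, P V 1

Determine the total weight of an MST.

12

Kruskal: consider edges lightest-first.
P V (1): add. Components now {P,V} {W} {S} {U}
S V (2): add. Components now {P,S,V} {W} {U}
P S (4): skip — P and S already connected.
V W (4): add. Components now {P,S,V,W} {U}
U V (5): add. Components now {P,S,U,V,W}
MST edges: P V, S V, V W, U V; total weight 1+2+4+5 = 12.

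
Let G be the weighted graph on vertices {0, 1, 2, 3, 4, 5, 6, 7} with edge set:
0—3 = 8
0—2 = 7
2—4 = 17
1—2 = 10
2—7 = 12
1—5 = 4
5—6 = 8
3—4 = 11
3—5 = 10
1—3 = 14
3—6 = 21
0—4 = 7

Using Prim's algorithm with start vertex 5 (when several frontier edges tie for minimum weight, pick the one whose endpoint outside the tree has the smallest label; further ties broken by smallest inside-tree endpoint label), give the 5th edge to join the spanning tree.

0-4

Prim's algorithm from 5:
Step 1: frontier [1—5 4, 5—6 8, 3—5 10] → take 1—5 (4); add 1.
Step 2: frontier [1—2 10, 1—3 14, 5—6 8, 3—5 10] → take 5—6 (8); add 6.
Step 3: frontier [1—2 10, 1—3 14, 3—5 10, 3—6 21] → take 1—2 (10); add 2.
Step 4: frontier [1—3 14, 0—2 7, 2—7 12, 2—4 17, 3—5 10, 3—6 21] → take 0—2 (7); add 0.
Step 5: frontier [0—4 7, 0—3 8, 1—3 14, 2—7 12, 2—4 17, 3—5 10, 3—6 21] → take 0—4 (7); add 4.
Step 6: frontier [0—3 8, 1—3 14, 2—7 12, 3—4 11, 3—5 10, 3—6 21] → take 0—3 (8); add 3.
Step 7: frontier [2—7 12] → take 2—7 (12); add 7.
The 5th edge added is 0—4.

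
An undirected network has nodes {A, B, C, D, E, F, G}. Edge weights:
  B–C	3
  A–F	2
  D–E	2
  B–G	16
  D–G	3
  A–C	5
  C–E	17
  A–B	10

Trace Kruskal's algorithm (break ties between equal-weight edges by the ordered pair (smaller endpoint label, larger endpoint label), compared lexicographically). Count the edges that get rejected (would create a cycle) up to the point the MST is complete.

Sort edges by weight, then run Kruskal:
A–F (2): add — endpoints in different components.
D–E (2): add — endpoints in different components.
B–C (3): add — endpoints in different components.
D–G (3): add — endpoints in different components.
A–C (5): add — endpoints in different components.
A–B (10): skip — A and B already connected.
B–G (16): add — endpoints in different components.
Edges rejected before the tree was complete: 1.

1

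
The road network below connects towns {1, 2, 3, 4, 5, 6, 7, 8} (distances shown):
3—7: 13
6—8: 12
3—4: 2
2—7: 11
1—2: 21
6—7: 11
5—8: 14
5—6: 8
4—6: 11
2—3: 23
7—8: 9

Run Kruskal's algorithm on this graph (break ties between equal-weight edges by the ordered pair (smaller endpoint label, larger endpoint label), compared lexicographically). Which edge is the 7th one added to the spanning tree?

1-2

Sort edges by weight, then run Kruskal:
3—4 (2): add — endpoints in different components.
5—6 (8): add — endpoints in different components.
7—8 (9): add — endpoints in different components.
2—7 (11): add — endpoints in different components.
4—6 (11): add — endpoints in different components.
6—7 (11): add — endpoints in different components.
6—8 (12): skip — 6 and 8 already connected.
3—7 (13): skip — 3 and 7 already connected.
5—8 (14): skip — 5 and 8 already connected.
1—2 (21): add — endpoints in different components.
The 7th edge added is 1—2.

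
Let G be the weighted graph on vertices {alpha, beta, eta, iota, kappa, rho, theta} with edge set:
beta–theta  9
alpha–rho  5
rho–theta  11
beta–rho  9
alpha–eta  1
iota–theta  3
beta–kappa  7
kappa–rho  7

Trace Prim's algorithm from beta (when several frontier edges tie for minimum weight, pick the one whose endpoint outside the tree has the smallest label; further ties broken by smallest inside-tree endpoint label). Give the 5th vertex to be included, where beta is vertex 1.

Prim's algorithm from beta:
Step 1: cheapest edge leaving the tree is beta–kappa (7); add kappa.
Step 2: cheapest edge leaving the tree is kappa–rho (7); add rho.
Step 3: cheapest edge leaving the tree is alpha–rho (5); add alpha.
Step 4: cheapest edge leaving the tree is alpha–eta (1); add eta.
Step 5: cheapest edge leaving the tree is beta–theta (9); add theta.
Step 6: cheapest edge leaving the tree is iota–theta (3); add iota.
Vertex order: beta, kappa, rho, alpha, eta, theta, iota. The 5th vertex is eta.

eta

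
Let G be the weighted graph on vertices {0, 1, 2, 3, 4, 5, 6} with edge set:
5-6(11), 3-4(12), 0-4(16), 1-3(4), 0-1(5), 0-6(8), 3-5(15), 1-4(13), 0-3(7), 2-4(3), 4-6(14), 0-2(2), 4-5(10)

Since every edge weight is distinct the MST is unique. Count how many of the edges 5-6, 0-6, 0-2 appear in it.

Sort edges by weight, then run Kruskal:
0-2 (2): add — endpoints in different components.
2-4 (3): add — endpoints in different components.
1-3 (4): add — endpoints in different components.
0-1 (5): add — endpoints in different components.
0-3 (7): skip — 0 and 3 already connected.
0-6 (8): add — endpoints in different components.
4-5 (10): add — endpoints in different components.
MST edge set: {0-2, 2-4, 1-3, 0-1, 0-6, 4-5}.
Of the listed edges, {0-6, 0-2} are in the MST → 2.

2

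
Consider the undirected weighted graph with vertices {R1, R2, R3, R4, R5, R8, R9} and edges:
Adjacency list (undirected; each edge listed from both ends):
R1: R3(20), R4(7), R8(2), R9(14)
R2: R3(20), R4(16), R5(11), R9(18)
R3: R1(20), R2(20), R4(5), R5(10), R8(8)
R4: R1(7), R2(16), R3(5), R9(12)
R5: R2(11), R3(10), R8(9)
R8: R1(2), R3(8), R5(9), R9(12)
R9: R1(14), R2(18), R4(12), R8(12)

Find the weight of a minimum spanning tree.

Kruskal: consider edges lightest-first.
R1-R8 (2): add — endpoints in different components.
R3-R4 (5): add — endpoints in different components.
R1-R4 (7): add — endpoints in different components.
R3-R8 (8): skip — R8 and R3 already connected.
R5-R8 (9): add — endpoints in different components.
R3-R5 (10): skip — R5 and R3 already connected.
R2-R5 (11): add — endpoints in different components.
R4-R9 (12): add — endpoints in different components.
MST edges: R1-R8, R3-R4, R1-R4, R5-R8, R2-R5, R4-R9; total weight 2+5+7+9+11+12 = 46.

46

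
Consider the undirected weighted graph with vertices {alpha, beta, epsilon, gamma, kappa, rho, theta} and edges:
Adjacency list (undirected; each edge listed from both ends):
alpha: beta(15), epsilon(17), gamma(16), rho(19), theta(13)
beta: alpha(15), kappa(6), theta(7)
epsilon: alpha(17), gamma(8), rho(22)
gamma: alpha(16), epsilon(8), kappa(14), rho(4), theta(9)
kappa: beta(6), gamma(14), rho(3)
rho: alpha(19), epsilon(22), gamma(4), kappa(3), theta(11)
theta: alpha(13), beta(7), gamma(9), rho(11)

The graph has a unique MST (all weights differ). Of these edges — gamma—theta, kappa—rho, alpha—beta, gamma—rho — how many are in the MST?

Kruskal: consider edges lightest-first.
kappa—rho (3): add. Components now {kappa,rho} {theta} {gamma} {alpha} {beta} {epsilon}
gamma—rho (4): add. Components now {gamma,kappa,rho} {theta} {alpha} {beta} {epsilon}
beta—kappa (6): add. Components now {beta,gamma,kappa,rho} {theta} {alpha} {epsilon}
beta—theta (7): add. Components now {beta,gamma,kappa,rho,theta} {alpha} {epsilon}
epsilon—gamma (8): add. Components now {beta,epsilon,gamma,kappa,rho,theta} {alpha}
gamma—theta (9): skip — theta and gamma already connected.
rho—theta (11): skip — rho and theta already connected.
alpha—theta (13): add. Components now {alpha,beta,epsilon,gamma,kappa,rho,theta}
MST edge set: {kappa—rho, gamma—rho, beta—kappa, beta—theta, epsilon—gamma, alpha—theta}.
Of the listed edges, {kappa—rho, gamma—rho} are in the MST → 2.

2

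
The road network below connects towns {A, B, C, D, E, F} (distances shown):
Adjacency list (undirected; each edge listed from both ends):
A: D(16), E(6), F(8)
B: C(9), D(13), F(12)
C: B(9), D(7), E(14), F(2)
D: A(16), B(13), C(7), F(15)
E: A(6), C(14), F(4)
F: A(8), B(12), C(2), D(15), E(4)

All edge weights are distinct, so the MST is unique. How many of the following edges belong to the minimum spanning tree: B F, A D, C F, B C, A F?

2

Kruskal: consider edges lightest-first.
C F (2): add. Components now {A} {B} {C,F} {D} {E}
E F (4): add. Components now {A} {B} {C,E,F} {D}
A E (6): add. Components now {A,C,E,F} {B} {D}
C D (7): add. Components now {A,C,D,E,F} {B}
A F (8): skip — A and F already connected.
B C (9): add. Components now {A,B,C,D,E,F}
MST edge set: {C F, E F, A E, C D, B C}.
Of the listed edges, {C F, B C} are in the MST → 2.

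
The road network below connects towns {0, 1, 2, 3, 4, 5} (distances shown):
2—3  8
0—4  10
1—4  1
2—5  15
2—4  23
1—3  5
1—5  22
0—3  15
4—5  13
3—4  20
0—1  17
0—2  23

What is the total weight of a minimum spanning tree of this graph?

37

Prim, starting at 5.
Step 1: cheapest edge leaving the tree is 4—5 (13); add 4.
Step 2: cheapest edge leaving the tree is 1—4 (1); add 1.
Step 3: cheapest edge leaving the tree is 1—3 (5); add 3.
Step 4: cheapest edge leaving the tree is 2—3 (8); add 2.
Step 5: cheapest edge leaving the tree is 0—4 (10); add 0.
MST edges: 4—5, 1—4, 1—3, 2—3, 0—4; total weight 13+1+5+8+10 = 37.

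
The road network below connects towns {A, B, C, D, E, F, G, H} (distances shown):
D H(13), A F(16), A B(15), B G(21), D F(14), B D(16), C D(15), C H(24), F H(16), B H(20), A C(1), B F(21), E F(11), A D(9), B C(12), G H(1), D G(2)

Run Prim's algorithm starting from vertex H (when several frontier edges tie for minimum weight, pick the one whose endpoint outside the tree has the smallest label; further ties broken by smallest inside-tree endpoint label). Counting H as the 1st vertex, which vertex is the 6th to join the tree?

B

Prim, starting at H.
Step 1: cheapest edge leaving the tree is G H (1); add G.
Step 2: cheapest edge leaving the tree is D G (2); add D.
Step 3: cheapest edge leaving the tree is A D (9); add A.
Step 4: cheapest edge leaving the tree is A C (1); add C.
Step 5: cheapest edge leaving the tree is B C (12); add B.
Step 6: cheapest edge leaving the tree is D F (14); add F.
Step 7: cheapest edge leaving the tree is E F (11); add E.
Vertex order: H, G, D, A, C, B, F, E. The 6th vertex is B.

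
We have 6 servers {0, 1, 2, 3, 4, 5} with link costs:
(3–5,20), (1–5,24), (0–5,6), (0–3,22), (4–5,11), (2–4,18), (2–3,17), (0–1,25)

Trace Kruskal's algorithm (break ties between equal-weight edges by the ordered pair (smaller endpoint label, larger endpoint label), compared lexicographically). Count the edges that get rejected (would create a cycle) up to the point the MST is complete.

2

Sort edges by weight, then run Kruskal:
0–5 (6): add. Components now {0,5} {1} {2} {3} {4}
4–5 (11): add. Components now {0,4,5} {1} {2} {3}
2–3 (17): add. Components now {0,4,5} {1} {2,3}
2–4 (18): add. Components now {0,2,3,4,5} {1}
3–5 (20): skip — 3 and 5 already connected.
0–3 (22): skip — 0 and 3 already connected.
1–5 (24): add. Components now {0,1,2,3,4,5}
Edges rejected before the tree was complete: 2.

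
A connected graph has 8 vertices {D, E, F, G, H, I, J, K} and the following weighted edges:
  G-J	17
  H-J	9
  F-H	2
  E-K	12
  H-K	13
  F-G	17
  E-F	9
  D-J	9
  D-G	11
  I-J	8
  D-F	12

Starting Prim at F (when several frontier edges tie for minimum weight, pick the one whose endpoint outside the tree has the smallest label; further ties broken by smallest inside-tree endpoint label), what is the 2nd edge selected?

E-F

Prim, starting at F.
Step 1: cheapest edge leaving the tree is F-H (2); add H.
Step 2: cheapest edge leaving the tree is E-F (9); add E.
Step 3: cheapest edge leaving the tree is H-J (9); add J.
Step 4: cheapest edge leaving the tree is I-J (8); add I.
Step 5: cheapest edge leaving the tree is D-J (9); add D.
Step 6: cheapest edge leaving the tree is D-G (11); add G.
Step 7: cheapest edge leaving the tree is E-K (12); add K.
The 2nd edge added is E-F.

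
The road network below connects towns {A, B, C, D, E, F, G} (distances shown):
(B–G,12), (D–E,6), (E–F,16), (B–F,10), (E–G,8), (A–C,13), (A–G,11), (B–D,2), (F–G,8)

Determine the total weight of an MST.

Kruskal's algorithm — process edges by increasing weight (ties by edge label):
B–D (2): add — endpoints in different components.
D–E (6): add — endpoints in different components.
E–G (8): add — endpoints in different components.
F–G (8): add — endpoints in different components.
B–F (10): skip — B and F already connected.
A–G (11): add — endpoints in different components.
B–G (12): skip — B and G already connected.
A–C (13): add — endpoints in different components.
MST edges: B–D, D–E, E–G, F–G, A–G, A–C; total weight 2+6+8+8+11+13 = 48.

48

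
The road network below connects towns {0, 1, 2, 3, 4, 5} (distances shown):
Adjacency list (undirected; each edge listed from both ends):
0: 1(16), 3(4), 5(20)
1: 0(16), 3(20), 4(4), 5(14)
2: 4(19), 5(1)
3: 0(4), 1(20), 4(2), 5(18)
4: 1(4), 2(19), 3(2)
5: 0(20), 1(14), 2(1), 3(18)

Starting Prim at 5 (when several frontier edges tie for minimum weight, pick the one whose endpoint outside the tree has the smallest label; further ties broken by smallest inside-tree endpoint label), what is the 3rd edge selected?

Grow the tree from 5 using Prim:
Step 1: cheapest edge leaving the tree is 2 5 (1); add 2.
Step 2: cheapest edge leaving the tree is 1 5 (14); add 1.
Step 3: cheapest edge leaving the tree is 1 4 (4); add 4.
Step 4: cheapest edge leaving the tree is 3 4 (2); add 3.
Step 5: cheapest edge leaving the tree is 0 3 (4); add 0.
The 3rd edge added is 1 4.

1-4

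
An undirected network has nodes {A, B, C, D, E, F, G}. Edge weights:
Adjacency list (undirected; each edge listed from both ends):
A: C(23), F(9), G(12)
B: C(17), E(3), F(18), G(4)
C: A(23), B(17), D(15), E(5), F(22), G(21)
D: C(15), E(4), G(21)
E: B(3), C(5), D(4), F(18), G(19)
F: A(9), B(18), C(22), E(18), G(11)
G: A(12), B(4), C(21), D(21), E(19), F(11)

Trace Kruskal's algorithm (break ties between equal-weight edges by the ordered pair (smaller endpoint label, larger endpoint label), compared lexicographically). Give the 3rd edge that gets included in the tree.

D-E

Kruskal: consider edges lightest-first.
B–E (3): add. Components now {A} {B,E} {C} {D} {F} {G}
B–G (4): add. Components now {A} {B,E,G} {C} {D} {F}
D–E (4): add. Components now {A} {B,D,E,G} {C} {F}
C–E (5): add. Components now {A} {B,C,D,E,G} {F}
A–F (9): add. Components now {A,F} {B,C,D,E,G}
F–G (11): add. Components now {A,B,C,D,E,F,G}
The 3rd edge added is D–E.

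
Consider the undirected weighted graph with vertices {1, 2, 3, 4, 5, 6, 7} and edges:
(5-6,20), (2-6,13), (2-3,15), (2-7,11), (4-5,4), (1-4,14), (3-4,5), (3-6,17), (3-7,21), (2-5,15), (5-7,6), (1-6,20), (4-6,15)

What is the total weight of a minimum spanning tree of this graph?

53

Kruskal's algorithm — process edges by increasing weight (ties by edge label):
4-5 (4): add — endpoints in different components.
3-4 (5): add — endpoints in different components.
5-7 (6): add — endpoints in different components.
2-7 (11): add — endpoints in different components.
2-6 (13): add — endpoints in different components.
1-4 (14): add — endpoints in different components.
MST edges: 4-5, 3-4, 5-7, 2-7, 2-6, 1-4; total weight 4+5+6+11+13+14 = 53.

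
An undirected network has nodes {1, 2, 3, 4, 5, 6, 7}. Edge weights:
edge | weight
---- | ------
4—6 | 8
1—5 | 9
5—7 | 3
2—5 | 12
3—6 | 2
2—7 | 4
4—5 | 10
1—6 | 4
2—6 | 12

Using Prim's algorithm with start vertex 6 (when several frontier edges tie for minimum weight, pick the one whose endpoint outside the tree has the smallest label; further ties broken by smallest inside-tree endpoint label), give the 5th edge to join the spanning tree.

5-7

Prim, starting at 6.
Step 1: cheapest edge leaving the tree is 3—6 (2); add 3.
Step 2: cheapest edge leaving the tree is 1—6 (4); add 1.
Step 3: cheapest edge leaving the tree is 4—6 (8); add 4.
Step 4: cheapest edge leaving the tree is 1—5 (9); add 5.
Step 5: cheapest edge leaving the tree is 5—7 (3); add 7.
Step 6: cheapest edge leaving the tree is 2—7 (4); add 2.
The 5th edge added is 5—7.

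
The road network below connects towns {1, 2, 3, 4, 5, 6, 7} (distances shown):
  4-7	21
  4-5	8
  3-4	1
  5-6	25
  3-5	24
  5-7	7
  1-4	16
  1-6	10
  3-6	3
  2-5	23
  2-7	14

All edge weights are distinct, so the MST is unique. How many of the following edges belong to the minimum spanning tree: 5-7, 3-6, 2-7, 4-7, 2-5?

Kruskal: consider edges lightest-first.
3-4 (1): add — endpoints in different components.
3-6 (3): add — endpoints in different components.
5-7 (7): add — endpoints in different components.
4-5 (8): add — endpoints in different components.
1-6 (10): add — endpoints in different components.
2-7 (14): add — endpoints in different components.
MST edge set: {3-4, 3-6, 5-7, 4-5, 1-6, 2-7}.
Of the listed edges, {5-7, 3-6, 2-7} are in the MST → 3.

3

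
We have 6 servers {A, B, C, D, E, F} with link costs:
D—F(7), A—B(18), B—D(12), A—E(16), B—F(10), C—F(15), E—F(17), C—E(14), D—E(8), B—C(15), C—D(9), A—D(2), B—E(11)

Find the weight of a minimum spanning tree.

36

Sort edges by weight, then run Kruskal:
A—D (2): add — endpoints in different components.
D—F (7): add — endpoints in different components.
D—E (8): add — endpoints in different components.
C—D (9): add — endpoints in different components.
B—F (10): add — endpoints in different components.
MST edges: A—D, D—F, D—E, C—D, B—F; total weight 2+7+8+9+10 = 36.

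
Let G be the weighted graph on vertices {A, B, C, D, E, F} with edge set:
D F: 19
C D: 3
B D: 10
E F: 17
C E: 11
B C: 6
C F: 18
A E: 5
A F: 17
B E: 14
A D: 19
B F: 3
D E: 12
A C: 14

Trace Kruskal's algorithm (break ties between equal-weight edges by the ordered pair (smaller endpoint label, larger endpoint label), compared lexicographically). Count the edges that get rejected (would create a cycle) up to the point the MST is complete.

1

Kruskal's algorithm — process edges by increasing weight (ties by edge label):
B F (3): add — endpoints in different components.
C D (3): add — endpoints in different components.
A E (5): add — endpoints in different components.
B C (6): add — endpoints in different components.
B D (10): skip — B and D already connected.
C E (11): add — endpoints in different components.
Edges rejected before the tree was complete: 1.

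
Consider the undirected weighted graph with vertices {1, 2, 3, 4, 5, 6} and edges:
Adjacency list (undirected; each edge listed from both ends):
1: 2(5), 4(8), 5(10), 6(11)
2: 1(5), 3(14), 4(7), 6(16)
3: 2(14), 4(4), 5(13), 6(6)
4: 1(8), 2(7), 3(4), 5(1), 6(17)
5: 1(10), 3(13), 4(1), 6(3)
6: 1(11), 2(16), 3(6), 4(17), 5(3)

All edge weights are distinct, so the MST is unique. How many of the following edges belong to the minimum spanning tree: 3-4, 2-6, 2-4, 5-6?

3

Kruskal's algorithm — process edges by increasing weight (ties by edge label):
4-5 (1): add. Components now {1} {2} {3} {4,5} {6}
5-6 (3): add. Components now {1} {2} {3} {4,5,6}
3-4 (4): add. Components now {1} {2} {3,4,5,6}
1-2 (5): add. Components now {1,2} {3,4,5,6}
3-6 (6): skip — 3 and 6 already connected.
2-4 (7): add. Components now {1,2,3,4,5,6}
MST edge set: {4-5, 5-6, 3-4, 1-2, 2-4}.
Of the listed edges, {3-4, 2-4, 5-6} are in the MST → 3.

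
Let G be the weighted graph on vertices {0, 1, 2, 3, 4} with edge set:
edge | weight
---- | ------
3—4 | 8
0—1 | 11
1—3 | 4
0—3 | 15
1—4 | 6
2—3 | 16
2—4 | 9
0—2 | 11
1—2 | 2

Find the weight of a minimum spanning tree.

Kruskal's algorithm — process edges by increasing weight (ties by edge label):
1—2 (2): add — endpoints in different components.
1—3 (4): add — endpoints in different components.
1—4 (6): add — endpoints in different components.
3—4 (8): skip — 3 and 4 already connected.
2—4 (9): skip — 2 and 4 already connected.
0—1 (11): add — endpoints in different components.
MST edges: 1—2, 1—3, 1—4, 0—1; total weight 2+4+6+11 = 23.

23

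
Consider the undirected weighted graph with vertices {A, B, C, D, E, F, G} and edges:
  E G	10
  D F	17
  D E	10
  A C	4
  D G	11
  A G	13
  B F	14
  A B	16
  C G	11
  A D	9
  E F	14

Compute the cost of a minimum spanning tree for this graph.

Sort edges by weight, then run Kruskal:
A C (4): add — endpoints in different components.
A D (9): add — endpoints in different components.
D E (10): add — endpoints in different components.
E G (10): add — endpoints in different components.
C G (11): skip — C and G already connected.
D G (11): skip — D and G already connected.
A G (13): skip — A and G already connected.
B F (14): add — endpoints in different components.
E F (14): add — endpoints in different components.
MST edges: A C, A D, D E, E G, B F, E F; total weight 4+9+10+10+14+14 = 61.

61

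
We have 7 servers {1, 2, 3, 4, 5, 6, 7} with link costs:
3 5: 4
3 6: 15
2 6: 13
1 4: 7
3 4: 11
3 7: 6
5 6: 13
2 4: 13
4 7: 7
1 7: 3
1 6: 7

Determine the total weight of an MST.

40

Prim's algorithm from 6:
Step 1: cheapest edge leaving the tree is 1 6 (7); add 1.
Step 2: cheapest edge leaving the tree is 1 7 (3); add 7.
Step 3: cheapest edge leaving the tree is 3 7 (6); add 3.
Step 4: cheapest edge leaving the tree is 3 5 (4); add 5.
Step 5: cheapest edge leaving the tree is 1 4 (7); add 4.
Step 6: cheapest edge leaving the tree is 2 4 (13); add 2.
MST edges: 1 6, 1 7, 3 7, 3 5, 1 4, 2 4; total weight 7+3+6+4+7+13 = 40.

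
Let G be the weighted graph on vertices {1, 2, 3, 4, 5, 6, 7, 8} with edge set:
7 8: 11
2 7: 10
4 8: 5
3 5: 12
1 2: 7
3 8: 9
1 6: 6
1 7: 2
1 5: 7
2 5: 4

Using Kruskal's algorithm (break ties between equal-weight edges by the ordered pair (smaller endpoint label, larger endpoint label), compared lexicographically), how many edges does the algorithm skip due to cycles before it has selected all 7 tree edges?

2

Sort edges by weight, then run Kruskal:
1 7 (2): add — endpoints in different components.
2 5 (4): add — endpoints in different components.
4 8 (5): add — endpoints in different components.
1 6 (6): add — endpoints in different components.
1 2 (7): add — endpoints in different components.
1 5 (7): skip — 1 and 5 already connected.
3 8 (9): add — endpoints in different components.
2 7 (10): skip — 2 and 7 already connected.
7 8 (11): add — endpoints in different components.
Edges rejected before the tree was complete: 2.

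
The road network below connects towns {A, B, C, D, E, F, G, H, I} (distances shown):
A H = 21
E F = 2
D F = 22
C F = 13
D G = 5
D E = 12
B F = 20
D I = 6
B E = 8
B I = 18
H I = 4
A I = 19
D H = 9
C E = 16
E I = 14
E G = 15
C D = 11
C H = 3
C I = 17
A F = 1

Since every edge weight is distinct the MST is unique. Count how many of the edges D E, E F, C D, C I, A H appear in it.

2

Kruskal: consider edges lightest-first.
A F (1): add — endpoints in different components.
E F (2): add — endpoints in different components.
C H (3): add — endpoints in different components.
H I (4): add — endpoints in different components.
D G (5): add — endpoints in different components.
D I (6): add — endpoints in different components.
B E (8): add — endpoints in different components.
D H (9): skip — D and H already connected.
C D (11): skip — C and D already connected.
D E (12): add — endpoints in different components.
MST edge set: {A F, E F, C H, H I, D G, D I, B E, D E}.
Of the listed edges, {D E, E F} are in the MST → 2.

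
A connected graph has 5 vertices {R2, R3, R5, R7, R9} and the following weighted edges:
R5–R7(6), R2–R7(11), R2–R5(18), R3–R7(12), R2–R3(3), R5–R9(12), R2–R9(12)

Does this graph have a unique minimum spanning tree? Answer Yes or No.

No

Kruskal's algorithm — process edges by increasing weight (ties by edge label):
R2–R3 (3): add. Components now {R5} {R2,R3} {R9} {R7}
R5–R7 (6): add. Components now {R5,R7} {R2,R3} {R9}
R2–R7 (11): add. Components now {R2,R3,R5,R7} {R9}
R2–R9 (12): add. Components now {R2,R3,R5,R7,R9}
Non-tree edge R5–R9 has weight 12, equal to the heaviest edge on its tree cycle — swapping gives another MST of the same weight. Not unique.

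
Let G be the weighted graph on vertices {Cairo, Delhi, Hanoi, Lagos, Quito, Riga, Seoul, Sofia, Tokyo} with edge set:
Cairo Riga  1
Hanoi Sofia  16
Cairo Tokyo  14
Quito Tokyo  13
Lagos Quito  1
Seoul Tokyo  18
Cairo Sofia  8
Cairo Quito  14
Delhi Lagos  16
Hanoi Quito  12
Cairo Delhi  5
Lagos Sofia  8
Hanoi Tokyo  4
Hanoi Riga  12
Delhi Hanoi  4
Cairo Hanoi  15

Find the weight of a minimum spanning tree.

Prim, starting at Quito.
Step 1: cheapest edge leaving the tree is Lagos Quito (1); add Lagos.
Step 2: cheapest edge leaving the tree is Lagos Sofia (8); add Sofia.
Step 3: cheapest edge leaving the tree is Cairo Sofia (8); add Cairo.
Step 4: cheapest edge leaving the tree is Cairo Riga (1); add Riga.
Step 5: cheapest edge leaving the tree is Cairo Delhi (5); add Delhi.
Step 6: cheapest edge leaving the tree is Delhi Hanoi (4); add Hanoi.
Step 7: cheapest edge leaving the tree is Hanoi Tokyo (4); add Tokyo.
Step 8: cheapest edge leaving the tree is Seoul Tokyo (18); add Seoul.
MST edges: Lagos Quito, Lagos Sofia, Cairo Sofia, Cairo Riga, Cairo Delhi, Delhi Hanoi, Hanoi Tokyo, Seoul Tokyo; total weight 1+8+8+1+5+4+4+18 = 49.

49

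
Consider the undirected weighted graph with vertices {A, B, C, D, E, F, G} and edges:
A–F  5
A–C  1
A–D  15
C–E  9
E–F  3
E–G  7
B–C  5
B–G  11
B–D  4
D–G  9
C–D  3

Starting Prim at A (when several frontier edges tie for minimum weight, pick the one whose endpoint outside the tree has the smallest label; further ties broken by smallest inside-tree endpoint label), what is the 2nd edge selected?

C-D

Grow the tree from A using Prim:
Step 1: cheapest edge leaving the tree is A–C (1); add C.
Step 2: cheapest edge leaving the tree is C–D (3); add D.
Step 3: cheapest edge leaving the tree is B–D (4); add B.
Step 4: cheapest edge leaving the tree is A–F (5); add F.
Step 5: cheapest edge leaving the tree is E–F (3); add E.
Step 6: cheapest edge leaving the tree is E–G (7); add G.
The 2nd edge added is C–D.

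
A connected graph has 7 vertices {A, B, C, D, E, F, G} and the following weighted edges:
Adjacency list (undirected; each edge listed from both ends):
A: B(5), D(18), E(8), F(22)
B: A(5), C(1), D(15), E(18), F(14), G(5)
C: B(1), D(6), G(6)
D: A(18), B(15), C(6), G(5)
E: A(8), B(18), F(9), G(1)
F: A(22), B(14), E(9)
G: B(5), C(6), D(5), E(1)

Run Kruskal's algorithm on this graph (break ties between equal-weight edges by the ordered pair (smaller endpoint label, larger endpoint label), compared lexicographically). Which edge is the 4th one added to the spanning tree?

B-G

Kruskal's algorithm — process edges by increasing weight (ties by edge label):
B C (1): add. Components now {A} {B,C} {D} {E} {F} {G}
E G (1): add. Components now {A} {B,C} {D} {E,G} {F}
A B (5): add. Components now {A,B,C} {D} {E,G} {F}
B G (5): add. Components now {A,B,C,E,G} {D} {F}
D G (5): add. Components now {A,B,C,D,E,G} {F}
C D (6): skip — C and D already connected.
C G (6): skip — C and G already connected.
A E (8): skip — A and E already connected.
E F (9): add. Components now {A,B,C,D,E,F,G}
The 4th edge added is B G.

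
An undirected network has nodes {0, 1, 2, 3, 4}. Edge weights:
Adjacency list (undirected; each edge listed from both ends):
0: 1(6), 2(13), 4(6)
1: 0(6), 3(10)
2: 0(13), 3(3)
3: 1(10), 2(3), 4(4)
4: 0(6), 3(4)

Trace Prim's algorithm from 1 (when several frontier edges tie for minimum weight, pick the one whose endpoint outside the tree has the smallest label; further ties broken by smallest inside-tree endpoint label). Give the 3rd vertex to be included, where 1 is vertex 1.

Prim, starting at 1.
Step 1: cheapest edge leaving the tree is 0-1 (6); add 0.
Step 2: cheapest edge leaving the tree is 0-4 (6); add 4.
Step 3: cheapest edge leaving the tree is 3-4 (4); add 3.
Step 4: cheapest edge leaving the tree is 2-3 (3); add 2.
Vertex order: 1, 0, 4, 3, 2. The 3rd vertex is 4.

4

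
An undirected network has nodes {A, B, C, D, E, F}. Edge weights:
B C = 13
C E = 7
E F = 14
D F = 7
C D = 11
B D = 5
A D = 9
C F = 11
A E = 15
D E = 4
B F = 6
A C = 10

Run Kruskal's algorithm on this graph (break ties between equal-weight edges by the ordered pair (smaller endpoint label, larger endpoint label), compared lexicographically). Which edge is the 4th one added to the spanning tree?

C-E

Sort edges by weight, then run Kruskal:
D E (4): add — endpoints in different components.
B D (5): add — endpoints in different components.
B F (6): add — endpoints in different components.
C E (7): add — endpoints in different components.
D F (7): skip — D and F already connected.
A D (9): add — endpoints in different components.
The 4th edge added is C E.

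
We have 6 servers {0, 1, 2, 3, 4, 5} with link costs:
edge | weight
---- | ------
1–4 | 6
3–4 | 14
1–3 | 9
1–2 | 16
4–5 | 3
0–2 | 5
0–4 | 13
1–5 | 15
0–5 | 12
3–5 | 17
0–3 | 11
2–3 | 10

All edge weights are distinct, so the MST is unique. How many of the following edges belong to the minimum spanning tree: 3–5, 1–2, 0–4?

0

Sort edges by weight, then run Kruskal:
4–5 (3): add. Components now {0} {1} {2} {3} {4,5}
0–2 (5): add. Components now {0,2} {1} {3} {4,5}
1–4 (6): add. Components now {0,2} {1,4,5} {3}
1–3 (9): add. Components now {0,2} {1,3,4,5}
2–3 (10): add. Components now {0,1,2,3,4,5}
MST edge set: {4–5, 0–2, 1–4, 1–3, 2–3}.
Of the listed edges, {} are in the MST → 0.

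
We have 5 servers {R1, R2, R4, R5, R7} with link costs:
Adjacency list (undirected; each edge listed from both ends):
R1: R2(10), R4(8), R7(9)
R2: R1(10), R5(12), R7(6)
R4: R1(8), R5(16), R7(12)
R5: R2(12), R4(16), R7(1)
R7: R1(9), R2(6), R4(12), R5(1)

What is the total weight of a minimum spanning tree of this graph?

Kruskal's algorithm — process edges by increasing weight (ties by edge label):
R5 R7 (1): add — endpoints in different components.
R2 R7 (6): add — endpoints in different components.
R1 R4 (8): add — endpoints in different components.
R1 R7 (9): add — endpoints in different components.
MST edges: R5 R7, R2 R7, R1 R4, R1 R7; total weight 1+6+8+9 = 24.

24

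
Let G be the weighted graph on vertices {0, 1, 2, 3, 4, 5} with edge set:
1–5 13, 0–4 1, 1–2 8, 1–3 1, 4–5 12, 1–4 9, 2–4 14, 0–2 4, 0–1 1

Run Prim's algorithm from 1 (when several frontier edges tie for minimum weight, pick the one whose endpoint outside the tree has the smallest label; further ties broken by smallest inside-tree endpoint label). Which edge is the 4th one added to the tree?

Grow the tree from 1 using Prim:
Step 1: frontier [0–1 1, 1–3 1, 1–2 8, 1–4 9, 1–5 13] → take 0–1 (1); add 0.
Step 2: frontier [0–4 1, 0–2 4, 1–3 1, 1–2 8, 1–4 9, 1–5 13] → take 1–3 (1); add 3.
Step 3: frontier [0–4 1, 0–2 4, 1–2 8, 1–4 9, 1–5 13] → take 0–4 (1); add 4.
Step 4: frontier [0–2 4, 1–2 8, 1–5 13, 4–5 12, 2–4 14] → take 0–2 (4); add 2.
Step 5: frontier [1–5 13, 4–5 12] → take 4–5 (12); add 5.
The 4th edge added is 0–2.

0-2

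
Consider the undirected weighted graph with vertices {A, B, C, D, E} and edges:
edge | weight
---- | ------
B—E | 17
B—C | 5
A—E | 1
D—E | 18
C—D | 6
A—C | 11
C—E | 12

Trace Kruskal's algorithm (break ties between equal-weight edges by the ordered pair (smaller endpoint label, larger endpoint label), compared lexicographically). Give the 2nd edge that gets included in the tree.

B-C

Sort edges by weight, then run Kruskal:
A—E (1): add — endpoints in different components.
B—C (5): add — endpoints in different components.
C—D (6): add — endpoints in different components.
A—C (11): add — endpoints in different components.
The 2nd edge added is B—C.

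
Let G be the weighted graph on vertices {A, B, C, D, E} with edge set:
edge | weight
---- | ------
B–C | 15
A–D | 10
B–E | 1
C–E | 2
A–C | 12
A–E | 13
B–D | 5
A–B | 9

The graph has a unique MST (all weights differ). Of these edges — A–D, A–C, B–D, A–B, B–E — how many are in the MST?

3

Kruskal's algorithm — process edges by increasing weight (ties by edge label):
B–E (1): add. Components now {A} {B,E} {C} {D}
C–E (2): add. Components now {A} {B,C,E} {D}
B–D (5): add. Components now {A} {B,C,D,E}
A–B (9): add. Components now {A,B,C,D,E}
MST edge set: {B–E, C–E, B–D, A–B}.
Of the listed edges, {B–D, A–B, B–E} are in the MST → 3.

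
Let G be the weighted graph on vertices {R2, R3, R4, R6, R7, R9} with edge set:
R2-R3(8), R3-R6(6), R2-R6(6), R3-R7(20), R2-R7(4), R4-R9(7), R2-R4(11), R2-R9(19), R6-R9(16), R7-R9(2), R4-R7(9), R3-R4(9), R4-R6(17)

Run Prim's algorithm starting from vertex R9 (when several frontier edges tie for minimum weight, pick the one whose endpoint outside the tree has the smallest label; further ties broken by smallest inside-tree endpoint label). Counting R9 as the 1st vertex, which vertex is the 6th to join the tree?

R4

Prim's algorithm from R9:
Step 1: cheapest edge leaving the tree is R7-R9 (2); add R7.
Step 2: cheapest edge leaving the tree is R2-R7 (4); add R2.
Step 3: cheapest edge leaving the tree is R2-R6 (6); add R6.
Step 4: cheapest edge leaving the tree is R3-R6 (6); add R3.
Step 5: cheapest edge leaving the tree is R4-R9 (7); add R4.
Vertex order: R9, R7, R2, R6, R3, R4. The 6th vertex is R4.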